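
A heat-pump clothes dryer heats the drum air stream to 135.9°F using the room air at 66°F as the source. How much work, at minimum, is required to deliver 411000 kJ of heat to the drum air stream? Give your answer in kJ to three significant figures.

48200 kJ

In absolute terms T_C = 292.04 K and T_H = 330.87 K, so ΔT = 38.83 K.
The reversible limit is COP_HP = T_H/ΔT = 8.520, so W_min = Q_H/COP = Q_H·ΔT/T_H.
W_min = 411000 × 38.83/330.87 = 48240 kJ.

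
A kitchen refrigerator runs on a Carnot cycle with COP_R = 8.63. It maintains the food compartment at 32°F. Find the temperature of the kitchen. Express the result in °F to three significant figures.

COP_R = T_C/(T_H − T_C) gives T_H − T_C = T_C/COP.
With T_C = 273.15 K, T_H = 273.15 × (1 + 1/8.63) = 304.80 K.
Converting, 304.80 K = 88.97°F.

89.0 °F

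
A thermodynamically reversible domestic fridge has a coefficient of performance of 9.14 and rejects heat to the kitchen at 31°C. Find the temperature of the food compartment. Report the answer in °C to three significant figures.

1.00 °C

For a Carnot refrigerator COP_R = T_C/(T_H − T_C), so T_C = COP·T_H/(1 + COP).
With T_H = 304.15 K, T_C = 9.14 × 304.15/10.14 = 274.15 K.
Converting, 274.15 K = 1.00°C.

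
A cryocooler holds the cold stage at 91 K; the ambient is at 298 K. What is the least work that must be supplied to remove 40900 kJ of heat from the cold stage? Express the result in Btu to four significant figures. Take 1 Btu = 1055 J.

88190 Btu

The reservoir spacing is ΔT = 298 − 91 = 207.0 K.
The reversible limit is COP_R = T_C/ΔT = 0.4396, so W_min = Q_C/COP = Q_C·ΔT/T_C.
W_min = 40900 × 207.0/91.00 = 93040 kJ = 88190 Btu.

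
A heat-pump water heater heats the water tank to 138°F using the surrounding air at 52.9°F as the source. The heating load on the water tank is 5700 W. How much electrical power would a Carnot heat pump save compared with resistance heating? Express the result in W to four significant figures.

In absolute terms T_C = 284.76 K and T_H = 332.04 K, so ΔT = 47.28 K.
COP_Carnot = T_H/ΔT = 332.04/47.28 = 7.023.
Resistance heating needs Ẇ_res = Q̇_H = 5700 W; the reversible heat pump needs only Ẇ_hp = Q̇_H/COP = 811.6 W.
Saving = 5700 − 811.6 = 4888 W.

4888 W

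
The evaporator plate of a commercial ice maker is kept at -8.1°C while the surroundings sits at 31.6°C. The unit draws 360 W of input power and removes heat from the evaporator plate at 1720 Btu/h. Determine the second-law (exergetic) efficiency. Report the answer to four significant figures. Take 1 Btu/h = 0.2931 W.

Converting, Q̇_C = 1720 Btu/h = 504.1 W, so COP_actual = Q̇_C/Ẇ = 504.1/360.0 = 1.400.
In absolute terms T_C = 265.05 K and T_H = 304.75 K, so ΔT = 39.70 K.
COP_Carnot = T_C/ΔT = 265.05/39.70 = 6.676.
η_II = COP_actual/COP_Carnot = 1.400/6.676 = 0.2098.

0.2098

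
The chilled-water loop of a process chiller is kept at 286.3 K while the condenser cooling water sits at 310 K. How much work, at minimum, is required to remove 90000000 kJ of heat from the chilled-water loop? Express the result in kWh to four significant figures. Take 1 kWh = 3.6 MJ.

The reservoir spacing is ΔT = 310 − 286.3 = 23.70 K.
The reversible limit is COP_R = T_C/ΔT = 12.08, so W_min = Q_C/COP = Q_C·ΔT/T_C.
W_min = 90000000 × 23.70/286.30 = 7450000 kJ = 2070 kWh.

2070 kWh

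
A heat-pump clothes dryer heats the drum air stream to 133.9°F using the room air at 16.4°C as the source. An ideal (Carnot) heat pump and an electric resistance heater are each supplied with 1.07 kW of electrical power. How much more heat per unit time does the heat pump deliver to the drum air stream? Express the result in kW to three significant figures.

In absolute terms T_C = 289.55 K and T_H = 329.76 K, so ΔT = 40.21 K.
COP_Carnot = T_H/ΔT = 329.76/40.21 = 8.201.
The heat pump delivers Q̇_H = COP × Ẇ = 8.775 kW; the resistance heater delivers Ẇ = 1.070 kW.
Extra = (COP − 1)·Ẇ = 7.705 kW.

7.70 kW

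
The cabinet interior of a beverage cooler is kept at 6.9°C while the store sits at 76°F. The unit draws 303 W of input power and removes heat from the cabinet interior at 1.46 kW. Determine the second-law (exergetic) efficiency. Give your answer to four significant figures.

0.3019

Converting, Q̇_C = 1.460 kW = 1460 W, so COP_actual = Q̇_C/Ẇ = 1460/303.0 = 4.818.
In absolute terms T_C = 280.05 K and T_H = 297.59 K, so ΔT = 17.54 K.
COP_Carnot = T_C/ΔT = 280.05/17.54 = 15.96.
η_II = COP_actual/COP_Carnot = 4.818/15.96 = 0.3019.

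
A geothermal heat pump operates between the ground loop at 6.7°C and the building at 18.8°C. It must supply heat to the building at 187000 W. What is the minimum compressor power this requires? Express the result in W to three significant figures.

7750 W

In absolute terms T_C = 279.85 K and T_H = 291.95 K, so ΔT = 12.10 K.
COP_Carnot = T_H/ΔT = 291.95/12.10 = 24.13.
Ẇ_min = Q̇/COP_Carnot = 187000/24.13 = 7750 W.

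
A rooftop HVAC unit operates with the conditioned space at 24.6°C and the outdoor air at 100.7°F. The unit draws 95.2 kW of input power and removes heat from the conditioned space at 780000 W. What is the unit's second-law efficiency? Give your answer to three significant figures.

Converting, Q̇_C = 780000 W = 780.0 kW, so COP_actual = Q̇_C/Ẇ = 780.0/95.20 = 8.193.
In absolute terms T_C = 297.75 K and T_H = 311.32 K, so ΔT = 13.57 K.
COP_Carnot = T_C/ΔT = 297.75/13.57 = 21.95.
η_II = COP_actual/COP_Carnot = 8.193/21.95 = 0.3733.

0.373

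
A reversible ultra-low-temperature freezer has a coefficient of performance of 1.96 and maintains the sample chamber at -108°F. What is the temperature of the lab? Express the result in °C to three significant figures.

21.9 °C

COP_R = T_C/(T_H − T_C) gives T_H − T_C = T_C/COP.
With T_C = 195.37 K, T_H = 195.37 × (1 + 1/1.96) = 295.05 K.
Converting, 295.05 K = 21.90°C.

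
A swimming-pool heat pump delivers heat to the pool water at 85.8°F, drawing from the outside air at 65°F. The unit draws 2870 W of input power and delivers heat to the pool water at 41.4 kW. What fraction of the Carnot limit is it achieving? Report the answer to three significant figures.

Converting, Q̇_H = 41.40 kW = 41400 W, so COP_actual = Q̇_H/Ẇ = 41400/2870 = 14.43.
In absolute terms T_C = 291.48 K and T_H = 303.04 K, so ΔT = 11.56 K.
COP_Carnot = T_H/ΔT = 303.04/11.56 = 26.22.
η_II = COP_actual/COP_Carnot = 14.43/26.22 = 0.5501.

0.550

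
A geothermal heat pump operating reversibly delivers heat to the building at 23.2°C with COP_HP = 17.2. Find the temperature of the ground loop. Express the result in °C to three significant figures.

5.97 °C

COP_HP = T_H/(T_H − T_C) gives T_H − T_C = T_H/COP.
With T_H = 296.35 K, T_C = 296.35 × (1 − 1/17.2) = 279.12 K.
Converting, 279.12 K = 5.97°C.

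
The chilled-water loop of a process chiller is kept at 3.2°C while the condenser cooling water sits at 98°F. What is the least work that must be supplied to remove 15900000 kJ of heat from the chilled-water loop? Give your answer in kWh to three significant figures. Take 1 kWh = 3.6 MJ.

In absolute terms T_C = 276.35 K and T_H = 309.82 K, so ΔT = 33.47 K.
The reversible limit is COP_R = T_C/ΔT = 8.257, so W_min = Q_C/COP = Q_C·ΔT/T_C.
W_min = 15900000 × 33.47/276.35 = 1926000 kJ = 534.9 kWh.

535 kWh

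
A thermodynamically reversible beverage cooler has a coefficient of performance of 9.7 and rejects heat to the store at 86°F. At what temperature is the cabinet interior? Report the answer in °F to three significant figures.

For a Carnot refrigerator COP_R = T_C/(T_H − T_C), so T_C = COP·T_H/(1 + COP).
With T_H = 303.15 K, T_C = 9.7 × 303.15/10.70 = 274.82 K.
Converting, 274.82 K = 35.00°F.

35.0 °F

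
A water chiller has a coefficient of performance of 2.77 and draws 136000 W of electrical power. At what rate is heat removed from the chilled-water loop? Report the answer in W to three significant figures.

377000 W

Q̇_C = COP × Ẇ = 2.77 × 136000 = 376700 W.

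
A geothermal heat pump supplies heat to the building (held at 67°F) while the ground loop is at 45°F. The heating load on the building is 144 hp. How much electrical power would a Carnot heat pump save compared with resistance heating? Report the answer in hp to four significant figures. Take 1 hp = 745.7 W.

138.0 hp

In absolute terms T_C = 280.37 K and T_H = 292.59 K, so ΔT = 12.22 K.
COP_Carnot = T_H/ΔT = 292.59/12.22 = 23.94.
Resistance heating needs Ẇ_res = Q̇_H = 144.0 hp; the reversible heat pump needs only Ẇ_hp = Q̇_H/COP = 6.015 hp.
Saving = 144.0 − 6.015 = 138.0 hp.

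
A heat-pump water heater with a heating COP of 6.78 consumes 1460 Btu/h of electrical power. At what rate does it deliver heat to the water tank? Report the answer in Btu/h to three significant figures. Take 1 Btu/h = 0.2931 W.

9900 Btu/h

Q̇_H = COP_HP × Ẇ = 6.78 × 1460 = 9899 Btu/h.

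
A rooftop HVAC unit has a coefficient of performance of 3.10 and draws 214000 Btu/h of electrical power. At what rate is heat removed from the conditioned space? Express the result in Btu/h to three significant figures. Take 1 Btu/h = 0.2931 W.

663000 Btu/h

Q̇_C = COP × Ẇ = 3.10 × 214000 = 663400 Btu/h.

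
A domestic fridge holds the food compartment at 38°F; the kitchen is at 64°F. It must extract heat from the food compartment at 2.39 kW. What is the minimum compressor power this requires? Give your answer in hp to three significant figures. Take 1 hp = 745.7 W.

In absolute terms T_C = 276.48 K and T_H = 290.93 K, so ΔT = 14.44 K.
COP_Carnot = T_C/ΔT = 276.48/14.44 = 19.14.
Ẇ_min = Q̇/COP_Carnot = 2.390/19.14 = 0.1249 kW = 0.1674 hp.

0.167 hp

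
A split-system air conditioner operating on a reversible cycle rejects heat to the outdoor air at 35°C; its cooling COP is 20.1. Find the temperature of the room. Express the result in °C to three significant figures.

20.4 °C

For a Carnot refrigerator COP_R = T_C/(T_H − T_C), so T_C = COP·T_H/(1 + COP).
With T_H = 308.15 K, T_C = 20.1 × 308.15/21.10 = 293.55 K.
Converting, 293.55 K = 20.40°C.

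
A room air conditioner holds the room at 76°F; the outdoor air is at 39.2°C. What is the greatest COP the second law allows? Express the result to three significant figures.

In absolute terms T_C = 297.59 K and T_H = 312.35 K, so ΔT = 14.76 K.
For a reversible cycle, COP_Carnot = T_C/ΔT = 297.59/14.76 = 20.17.

20.2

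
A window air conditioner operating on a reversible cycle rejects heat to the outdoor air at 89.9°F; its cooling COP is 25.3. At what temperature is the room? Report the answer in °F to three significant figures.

69.0 °F

For a Carnot refrigerator COP_R = T_C/(T_H − T_C), so T_C = COP·T_H/(1 + COP).
With T_H = 305.32 K, T_C = 25.3 × 305.32/26.30 = 293.71 K.
Converting, 293.71 K = 69.00°F.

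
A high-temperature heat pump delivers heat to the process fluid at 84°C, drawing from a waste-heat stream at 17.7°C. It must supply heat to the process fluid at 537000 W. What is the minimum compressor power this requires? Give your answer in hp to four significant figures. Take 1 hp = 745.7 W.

133.7 hp

In absolute terms T_C = 290.85 K and T_H = 357.15 K, so ΔT = 66.30 K.
COP_Carnot = T_H/ΔT = 357.15/66.30 = 5.387.
Ẇ_min = Q̇/COP_Carnot = 537000/5.387 = 99690 W = 133.7 hp.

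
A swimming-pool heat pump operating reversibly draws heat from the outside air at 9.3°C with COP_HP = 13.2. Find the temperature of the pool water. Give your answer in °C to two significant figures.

32 °C

COP_HP = T_H/(T_H − T_C) rearranges to T_H = COP·T_C/(COP − 1).
With T_C = 282.45 K, T_H = 13.2 × 282.45/12.20 = 305.60 K.
Converting, 305.60 K = 32.45°C.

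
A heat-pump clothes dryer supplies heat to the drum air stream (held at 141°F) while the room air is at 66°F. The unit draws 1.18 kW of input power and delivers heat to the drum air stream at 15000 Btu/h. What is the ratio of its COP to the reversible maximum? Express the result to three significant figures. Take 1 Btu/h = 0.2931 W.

0.465

Converting, Q̇_H = 15000 Btu/h = 4.397 kW, so COP_actual = Q̇_H/Ẇ = 4.397/1.180 = 3.726.
In absolute terms T_C = 292.04 K and T_H = 333.71 K, so ΔT = 41.67 K.
COP_Carnot = T_H/ΔT = 333.71/41.67 = 8.009.
η_II = COP_actual/COP_Carnot = 3.726/8.009 = 0.4652.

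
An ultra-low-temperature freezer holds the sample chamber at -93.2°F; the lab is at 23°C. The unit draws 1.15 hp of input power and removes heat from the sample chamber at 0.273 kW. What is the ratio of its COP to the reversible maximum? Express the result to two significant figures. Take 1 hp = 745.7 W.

0.14

Converting, Q̇_C = 0.2730 kW = 0.3661 hp, so COP_actual = Q̇_C/Ẇ = 0.3661/1.150 = 0.3183.
In absolute terms T_C = 203.59 K and T_H = 296.15 K, so ΔT = 92.56 K.
COP_Carnot = T_C/ΔT = 203.59/92.56 = 2.200.
η_II = COP_actual/COP_Carnot = 0.3183/2.200 = 0.1447.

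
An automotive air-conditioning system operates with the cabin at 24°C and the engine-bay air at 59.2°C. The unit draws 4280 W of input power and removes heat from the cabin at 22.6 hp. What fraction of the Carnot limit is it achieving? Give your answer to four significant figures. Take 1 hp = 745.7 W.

0.4664

Converting, Q̇_C = 22.60 hp = 16850 W, so COP_actual = Q̇_C/Ẇ = 16850/4280 = 3.938.
In absolute terms T_C = 297.15 K and T_H = 332.35 K, so ΔT = 35.20 K.
COP_Carnot = T_C/ΔT = 297.15/35.20 = 8.442.
η_II = COP_actual/COP_Carnot = 3.938/8.442 = 0.4664.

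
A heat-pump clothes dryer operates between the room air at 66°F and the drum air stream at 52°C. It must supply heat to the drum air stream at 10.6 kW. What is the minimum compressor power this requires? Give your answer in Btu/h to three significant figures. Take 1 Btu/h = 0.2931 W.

3680 Btu/h

In absolute terms T_C = 292.04 K and T_H = 325.15 K, so ΔT = 33.11 K.
COP_Carnot = T_H/ΔT = 325.15/33.11 = 9.820.
Ẇ_min = Q̇/COP_Carnot = 10.60/9.820 = 1.079 kW = 3683 Btu/h.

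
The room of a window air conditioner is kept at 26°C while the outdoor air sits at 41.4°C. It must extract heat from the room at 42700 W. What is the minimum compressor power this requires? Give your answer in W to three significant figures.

In absolute terms T_C = 299.15 K and T_H = 314.55 K, so ΔT = 15.40 K.
COP_Carnot = T_C/ΔT = 299.15/15.40 = 19.43.
Ẇ_min = Q̇/COP_Carnot = 42700/19.43 = 2198 W.

2200 W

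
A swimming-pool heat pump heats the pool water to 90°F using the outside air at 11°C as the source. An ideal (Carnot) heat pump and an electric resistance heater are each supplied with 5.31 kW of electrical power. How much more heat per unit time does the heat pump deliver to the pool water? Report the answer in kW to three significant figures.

In absolute terms T_C = 284.15 K and T_H = 305.37 K, so ΔT = 21.22 K.
COP_Carnot = T_H/ΔT = 305.37/21.22 = 14.39.
The heat pump delivers Q̇_H = COP × Ẇ = 76.41 kW; the resistance heater delivers Ẇ = 5.310 kW.
Extra = (COP − 1)·Ẇ = 71.10 kW.

71.1 kW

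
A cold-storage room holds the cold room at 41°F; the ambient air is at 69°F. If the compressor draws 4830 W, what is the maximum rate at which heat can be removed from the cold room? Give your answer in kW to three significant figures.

In absolute terms T_C = 278.15 K and T_H = 293.71 K, so ΔT = 15.56 K.
COP_Carnot = T_C/ΔT = 278.15/15.56 = 17.88.
Q̇_max = COP_Carnot × Ẇ = 17.88 × 4830 W = 86370 W = 86.37 kW.

86.4 kW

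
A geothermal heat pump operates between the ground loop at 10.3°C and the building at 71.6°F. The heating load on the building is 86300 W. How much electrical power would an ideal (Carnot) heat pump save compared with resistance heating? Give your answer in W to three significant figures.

In absolute terms T_C = 283.45 K and T_H = 295.15 K, so ΔT = 11.70 K.
COP_Carnot = T_H/ΔT = 295.15/11.70 = 25.23.
Resistance heating needs Ẇ_res = Q̇_H = 86300 W; the reversible heat pump needs only Ẇ_hp = Q̇_H/COP = 3421 W.
Saving = 86300 − 3421 = 82880 W.

82900 W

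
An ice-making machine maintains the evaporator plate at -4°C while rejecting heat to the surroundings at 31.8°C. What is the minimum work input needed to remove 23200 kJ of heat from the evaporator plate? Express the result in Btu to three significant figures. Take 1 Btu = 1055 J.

2920 Btu

In absolute terms T_C = 269.15 K and T_H = 304.95 K, so ΔT = 35.80 K.
The reversible limit is COP_R = T_C/ΔT = 7.518, so W_min = Q_C/COP = Q_C·ΔT/T_C.
W_min = 23200 × 35.80/269.15 = 3086 kJ = 2925 Btu.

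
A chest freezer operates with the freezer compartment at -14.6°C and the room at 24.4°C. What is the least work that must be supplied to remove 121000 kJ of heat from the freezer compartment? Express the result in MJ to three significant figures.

18.3 MJ

In absolute terms T_C = 258.55 K and T_H = 297.55 K, so ΔT = 39.00 K.
The reversible limit is COP_R = T_C/ΔT = 6.629, so W_min = Q_C/COP = Q_C·ΔT/T_C.
W_min = 121000 × 39.00/258.55 = 18250 kJ = 18.25 MJ.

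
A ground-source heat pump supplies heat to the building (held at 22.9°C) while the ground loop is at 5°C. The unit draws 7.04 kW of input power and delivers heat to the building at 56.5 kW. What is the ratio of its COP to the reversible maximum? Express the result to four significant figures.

COP_actual = Q̇_H/Ẇ = 56.50/7.040 = 8.026.
In absolute terms T_C = 278.15 K and T_H = 296.05 K, so ΔT = 17.90 K.
COP_Carnot = T_H/ΔT = 296.05/17.90 = 16.54.
η_II = COP_actual/COP_Carnot = 8.026/16.54 = 0.4852.

0.4852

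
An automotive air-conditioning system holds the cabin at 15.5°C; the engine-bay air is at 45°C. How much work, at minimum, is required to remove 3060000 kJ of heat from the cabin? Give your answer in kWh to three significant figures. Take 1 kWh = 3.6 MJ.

86.9 kWh

In absolute terms T_C = 288.65 K and T_H = 318.15 K, so ΔT = 29.50 K.
The reversible limit is COP_R = T_C/ΔT = 9.785, so W_min = Q_C/COP = Q_C·ΔT/T_C.
W_min = 3060000 × 29.50/288.65 = 312700 kJ = 86.87 kWh.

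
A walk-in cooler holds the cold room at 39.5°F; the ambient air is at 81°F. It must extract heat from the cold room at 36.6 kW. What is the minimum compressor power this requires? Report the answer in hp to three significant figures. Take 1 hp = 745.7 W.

4.08 hp

In absolute terms T_C = 277.32 K and T_H = 300.37 K, so ΔT = 23.06 K.
COP_Carnot = T_C/ΔT = 277.32/23.06 = 12.03.
Ẇ_min = Q̇/COP_Carnot = 36.60/12.03 = 3.043 kW = 4.081 hp.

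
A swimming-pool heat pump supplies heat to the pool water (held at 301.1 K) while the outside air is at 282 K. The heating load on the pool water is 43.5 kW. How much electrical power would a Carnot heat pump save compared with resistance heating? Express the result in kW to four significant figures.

The reservoir spacing is ΔT = 301.1 − 282 = 19.10 K.
COP_Carnot = T_H/ΔT = 301.10/19.10 = 15.76.
Resistance heating needs Ẇ_res = Q̇_H = 43.50 kW; the reversible heat pump needs only Ẇ_hp = Q̇_H/COP = 2.759 kW.
Saving = 43.50 − 2.759 = 40.74 kW.

40.74 kW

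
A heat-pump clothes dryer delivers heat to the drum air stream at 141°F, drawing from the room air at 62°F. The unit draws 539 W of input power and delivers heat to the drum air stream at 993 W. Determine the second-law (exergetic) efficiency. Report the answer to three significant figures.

COP_actual = Q̇_H/Ẇ = 993.0/539.0 = 1.842.
In absolute terms T_C = 289.82 K and T_H = 333.71 K, so ΔT = 43.89 K.
COP_Carnot = T_H/ΔT = 333.71/43.89 = 7.603.
η_II = COP_actual/COP_Carnot = 1.842/7.603 = 0.2423.

0.242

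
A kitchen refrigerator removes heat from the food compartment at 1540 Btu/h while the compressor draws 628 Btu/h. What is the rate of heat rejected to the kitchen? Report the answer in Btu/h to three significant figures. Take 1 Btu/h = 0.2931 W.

2170 Btu/h

For a cyclic device the first law requires Q̇_H = Q̇_C + Ẇ.
Q̇_H = Q̇_C + Ẇ = 2168 Btu/h.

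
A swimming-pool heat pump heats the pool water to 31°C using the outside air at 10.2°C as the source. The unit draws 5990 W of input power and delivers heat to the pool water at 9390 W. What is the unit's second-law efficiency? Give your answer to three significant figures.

0.107

COP_actual = Q̇_H/Ẇ = 9390/5990 = 1.568.
In absolute terms T_C = 283.35 K and T_H = 304.15 K, so ΔT = 20.80 K.
COP_Carnot = T_H/ΔT = 304.15/20.80 = 14.62.
η_II = COP_actual/COP_Carnot = 1.568/14.62 = 0.1072.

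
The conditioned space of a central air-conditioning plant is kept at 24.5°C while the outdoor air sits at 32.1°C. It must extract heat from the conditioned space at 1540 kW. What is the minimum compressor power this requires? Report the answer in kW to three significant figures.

39.3 kW

In absolute terms T_C = 297.65 K and T_H = 305.25 K, so ΔT = 7.600 K.
COP_Carnot = T_C/ΔT = 297.65/7.600 = 39.16.
Ẇ_min = Q̇/COP_Carnot = 1540/39.16 = 39.32 kW.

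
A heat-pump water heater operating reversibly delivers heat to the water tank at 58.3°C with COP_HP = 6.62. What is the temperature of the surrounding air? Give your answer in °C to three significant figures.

COP_HP = T_H/(T_H − T_C) gives T_H − T_C = T_H/COP.
With T_H = 331.45 K, T_C = 331.45 × (1 − 1/6.62) = 281.38 K.
Converting, 281.38 K = 8.23°C.

8.23 °C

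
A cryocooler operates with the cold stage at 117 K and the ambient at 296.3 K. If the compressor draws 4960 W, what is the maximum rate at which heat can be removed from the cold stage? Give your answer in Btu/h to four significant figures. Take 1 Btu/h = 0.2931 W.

11040 Btu/h

The reservoir spacing is ΔT = 296.3 − 117 = 179.3 K.
COP_Carnot = T_C/ΔT = 117.00/179.3 = 0.6525.
Q̇_max = COP_Carnot × Ẇ = 0.6525 × 4960 W = 3237 W = 11040 Btu/h.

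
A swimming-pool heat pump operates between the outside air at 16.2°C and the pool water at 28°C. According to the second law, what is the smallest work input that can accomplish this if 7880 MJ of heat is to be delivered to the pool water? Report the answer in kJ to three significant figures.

In absolute terms T_C = 289.35 K and T_H = 301.15 K, so ΔT = 11.80 K.
The reversible limit is COP_HP = T_H/ΔT = 25.52, so W_min = Q_H/COP = Q_H·ΔT/T_H.
W_min = 7880 × 11.80/301.15 = 308.8 MJ = 308800 kJ.

309000 kJ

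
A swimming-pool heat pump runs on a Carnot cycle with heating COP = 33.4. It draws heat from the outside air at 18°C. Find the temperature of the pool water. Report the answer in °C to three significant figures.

27.0 °C

COP_HP = T_H/(T_H − T_C) rearranges to T_H = COP·T_C/(COP − 1).
With T_C = 291.15 K, T_H = 33.4 × 291.15/32.40 = 300.14 K.
Converting, 300.14 K = 26.99°C.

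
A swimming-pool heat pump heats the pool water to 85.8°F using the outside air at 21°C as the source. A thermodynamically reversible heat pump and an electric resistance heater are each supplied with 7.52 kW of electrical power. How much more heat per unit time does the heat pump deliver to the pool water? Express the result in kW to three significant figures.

249 kW

In absolute terms T_C = 294.15 K and T_H = 303.04 K, so ΔT = 8.889 K.
COP_Carnot = T_H/ΔT = 303.04/8.889 = 34.09.
The heat pump delivers Q̇_H = COP × Ẇ = 256.4 kW; the resistance heater delivers Ẇ = 7.520 kW.
Extra = (COP − 1)·Ẇ = 248.9 kW.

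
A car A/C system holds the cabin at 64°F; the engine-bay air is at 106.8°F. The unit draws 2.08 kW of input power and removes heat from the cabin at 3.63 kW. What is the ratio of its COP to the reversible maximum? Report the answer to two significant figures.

0.14

COP_actual = Q̇_C/Ẇ = 3.630/2.080 = 1.745.
In absolute terms T_C = 290.93 K and T_H = 314.71 K, so ΔT = 23.78 K.
COP_Carnot = T_C/ΔT = 290.93/23.78 = 12.24.
η_II = COP_actual/COP_Carnot = 1.745/12.24 = 0.1426.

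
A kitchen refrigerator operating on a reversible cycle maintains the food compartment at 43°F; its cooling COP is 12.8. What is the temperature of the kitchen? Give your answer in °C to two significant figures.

COP_R = T_C/(T_H − T_C) gives T_H − T_C = T_C/COP.
With T_C = 279.26 K, T_H = 279.26 × (1 + 1/12.8) = 301.08 K.
Converting, 301.08 K = 27.93°C.

28 °C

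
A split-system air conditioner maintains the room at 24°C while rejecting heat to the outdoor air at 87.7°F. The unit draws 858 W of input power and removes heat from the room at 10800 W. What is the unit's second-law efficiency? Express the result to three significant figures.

0.294

COP_actual = Q̇_C/Ẇ = 10800/858.0 = 12.59.
In absolute terms T_C = 297.15 K and T_H = 304.09 K, so ΔT = 6.944 K.
COP_Carnot = T_C/ΔT = 297.15/6.944 = 42.79.
η_II = COP_actual/COP_Carnot = 12.59/42.79 = 0.2942.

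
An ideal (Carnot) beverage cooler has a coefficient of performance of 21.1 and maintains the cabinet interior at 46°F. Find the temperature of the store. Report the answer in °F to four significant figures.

69.97 °F

COP_R = T_C/(T_H − T_C) gives T_H − T_C = T_C/COP.
With T_C = 280.93 K, T_H = 280.93 × (1 + 1/21.1) = 294.24 K.
Converting, 294.24 K = 69.97°F.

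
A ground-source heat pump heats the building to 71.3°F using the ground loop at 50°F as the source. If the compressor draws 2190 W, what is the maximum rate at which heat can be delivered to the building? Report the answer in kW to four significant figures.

In absolute terms T_C = 283.15 K and T_H = 294.98 K, so ΔT = 11.83 K.
COP_Carnot = T_H/ΔT = 294.98/11.83 = 24.93.
Q̇_max = COP_Carnot × Ẇ = 24.93 × 2190 W = 54590 W = 54.59 kW.

54.59 kW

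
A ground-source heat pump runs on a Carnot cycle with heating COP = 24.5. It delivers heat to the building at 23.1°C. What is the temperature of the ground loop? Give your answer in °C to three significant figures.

11.0 °C

COP_HP = T_H/(T_H − T_C) gives T_H − T_C = T_H/COP.
With T_H = 296.25 K, T_C = 296.25 × (1 − 1/24.5) = 284.16 K.
Converting, 284.16 K = 11.01°C.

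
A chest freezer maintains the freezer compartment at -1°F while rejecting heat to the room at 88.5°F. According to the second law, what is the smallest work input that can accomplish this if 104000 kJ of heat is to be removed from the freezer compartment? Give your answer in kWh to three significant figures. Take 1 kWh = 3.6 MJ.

5.64 kWh

In absolute terms T_C = 254.82 K and T_H = 304.54 K, so ΔT = 49.72 K.
The reversible limit is COP_R = T_C/ΔT = 5.125, so W_min = Q_C/COP = Q_C·ΔT/T_C.
W_min = 104000 × 49.72/254.82 = 20290 kJ = 5.637 kWh.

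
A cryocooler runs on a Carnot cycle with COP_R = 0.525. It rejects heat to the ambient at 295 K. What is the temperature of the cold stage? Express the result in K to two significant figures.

100 K

For a Carnot refrigerator COP_R = T_C/(T_H − T_C), so T_C = COP·T_H/(1 + COP).
With T_H = 295.00 K, T_C = 0.525 × 295.00/1.525 = 101.56 K.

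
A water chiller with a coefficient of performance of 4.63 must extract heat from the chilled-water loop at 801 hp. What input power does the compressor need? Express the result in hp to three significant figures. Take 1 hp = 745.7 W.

173 hp

Ẇ = Q̇_C/COP = 801.0/4.63 = 173.0 hp.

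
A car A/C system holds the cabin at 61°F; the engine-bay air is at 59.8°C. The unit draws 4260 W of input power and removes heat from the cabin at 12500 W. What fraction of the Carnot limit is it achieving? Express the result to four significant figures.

COP_actual = Q̇_C/Ẇ = 12500/4260 = 2.934.
In absolute terms T_C = 289.26 K and T_H = 332.95 K, so ΔT = 43.69 K.
COP_Carnot = T_C/ΔT = 289.26/43.69 = 6.621.
η_II = COP_actual/COP_Carnot = 2.934/6.621 = 0.4432.

0.4432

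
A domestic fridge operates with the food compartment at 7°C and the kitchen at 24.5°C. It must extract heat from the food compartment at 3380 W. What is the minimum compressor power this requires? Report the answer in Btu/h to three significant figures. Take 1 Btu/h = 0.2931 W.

In absolute terms T_C = 280.15 K and T_H = 297.65 K, so ΔT = 17.50 K.
COP_Carnot = T_C/ΔT = 280.15/17.50 = 16.01.
Ẇ_min = Q̇/COP_Carnot = 3380/16.01 = 211.1 W = 720.4 Btu/h.

720 Btu/h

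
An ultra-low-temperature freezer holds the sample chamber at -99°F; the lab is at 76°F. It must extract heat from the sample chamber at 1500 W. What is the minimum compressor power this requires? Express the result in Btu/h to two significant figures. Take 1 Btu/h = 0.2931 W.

In absolute terms T_C = 200.37 K and T_H = 297.59 K, so ΔT = 97.22 K.
COP_Carnot = T_C/ΔT = 200.37/97.22 = 2.061.
Ẇ_min = Q̇/COP_Carnot = 1500/2.061 = 727.8 W = 2483 Btu/h.

2500 Btu/h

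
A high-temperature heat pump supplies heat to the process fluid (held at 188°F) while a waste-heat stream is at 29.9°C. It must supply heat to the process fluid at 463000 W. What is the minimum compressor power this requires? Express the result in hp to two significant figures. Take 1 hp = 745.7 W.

In absolute terms T_C = 303.05 K and T_H = 359.82 K, so ΔT = 56.77 K.
COP_Carnot = T_H/ΔT = 359.82/56.77 = 6.339.
Ẇ_min = Q̇/COP_Carnot = 463000/6.339 = 73050 W = 97.96 hp.

98 hp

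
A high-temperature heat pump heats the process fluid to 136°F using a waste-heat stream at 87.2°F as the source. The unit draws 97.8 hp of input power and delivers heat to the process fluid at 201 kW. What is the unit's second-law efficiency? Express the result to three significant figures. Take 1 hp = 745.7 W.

Converting, Q̇_H = 201.0 kW = 269.5 hp, so COP_actual = Q̇_H/Ẇ = 269.5/97.80 = 2.756.
In absolute terms T_C = 303.82 K and T_H = 330.93 K, so ΔT = 27.11 K.
COP_Carnot = T_H/ΔT = 330.93/27.11 = 12.21.
η_II = COP_actual/COP_Carnot = 2.756/12.21 = 0.2258.

0.226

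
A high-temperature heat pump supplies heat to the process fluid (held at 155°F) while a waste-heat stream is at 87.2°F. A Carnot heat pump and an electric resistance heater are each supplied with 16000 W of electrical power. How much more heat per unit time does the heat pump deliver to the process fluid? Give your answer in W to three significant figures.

In absolute terms T_C = 303.82 K and T_H = 341.48 K, so ΔT = 37.67 K.
COP_Carnot = T_H/ΔT = 341.48/37.67 = 9.066.
The heat pump delivers Q̇_H = COP × Ẇ = 145100 W; the resistance heater delivers Ẇ = 16000 W.
Extra = (COP − 1)·Ẇ = 129100 W.

129000 W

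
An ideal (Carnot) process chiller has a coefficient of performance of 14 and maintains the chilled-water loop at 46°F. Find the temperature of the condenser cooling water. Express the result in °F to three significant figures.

82.1 °F

COP_R = T_C/(T_H − T_C) gives T_H − T_C = T_C/COP.
With T_C = 280.93 K, T_H = 280.93 × (1 + 1/14) = 300.99 K.
Converting, 300.99 K = 82.12°F.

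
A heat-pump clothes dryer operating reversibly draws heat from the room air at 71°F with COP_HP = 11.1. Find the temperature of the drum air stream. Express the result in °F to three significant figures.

124 °F

COP_HP = T_H/(T_H − T_C) rearranges to T_H = COP·T_C/(COP − 1).
With T_C = 294.82 K, T_H = 11.1 × 294.82/10.10 = 324.01 K.
Converting, 324.01 K = 123.54°F.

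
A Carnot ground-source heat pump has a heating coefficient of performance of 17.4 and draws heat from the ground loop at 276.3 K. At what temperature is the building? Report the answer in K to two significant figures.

COP_HP = T_H/(T_H − T_C) rearranges to T_H = COP·T_C/(COP − 1).
With T_C = 276.30 K, T_H = 17.4 × 276.30/16.40 = 293.15 K.

290 K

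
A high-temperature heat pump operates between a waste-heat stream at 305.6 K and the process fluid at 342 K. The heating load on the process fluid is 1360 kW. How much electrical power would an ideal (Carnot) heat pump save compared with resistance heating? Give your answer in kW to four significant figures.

The reservoir spacing is ΔT = 342 − 305.6 = 36.40 K.
COP_Carnot = T_H/ΔT = 342.00/36.40 = 9.396.
Resistance heating needs Ẇ_res = Q̇_H = 1360 kW; the reversible heat pump needs only Ẇ_hp = Q̇_H/COP = 144.7 kW.
Saving = 1360 − 144.7 = 1215 kW.

1215 kW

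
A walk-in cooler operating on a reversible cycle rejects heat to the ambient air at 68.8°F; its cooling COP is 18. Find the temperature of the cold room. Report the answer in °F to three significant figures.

41.0 °F

For a Carnot refrigerator COP_R = T_C/(T_H − T_C), so T_C = COP·T_H/(1 + COP).
With T_H = 293.59 K, T_C = 18 × 293.59/19.00 = 278.14 K.
Converting, 278.14 K = 40.99°F.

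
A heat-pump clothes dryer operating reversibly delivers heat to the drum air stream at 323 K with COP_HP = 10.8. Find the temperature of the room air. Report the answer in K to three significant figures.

COP_HP = T_H/(T_H − T_C) gives T_H − T_C = T_H/COP.
With T_H = 323.00 K, T_C = 323.00 × (1 − 1/10.8) = 293.09 K.

293 K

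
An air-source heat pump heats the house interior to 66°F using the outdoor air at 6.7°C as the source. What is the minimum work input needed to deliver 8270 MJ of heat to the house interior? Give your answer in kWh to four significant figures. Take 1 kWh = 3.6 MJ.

95.88 kWh

In absolute terms T_C = 279.85 K and T_H = 292.04 K, so ΔT = 12.19 K.
The reversible limit is COP_HP = T_H/ΔT = 23.96, so W_min = Q_H/COP = Q_H·ΔT/T_H.
W_min = 8270 × 12.19/292.04 = 345.2 MJ = 95.88 kWh.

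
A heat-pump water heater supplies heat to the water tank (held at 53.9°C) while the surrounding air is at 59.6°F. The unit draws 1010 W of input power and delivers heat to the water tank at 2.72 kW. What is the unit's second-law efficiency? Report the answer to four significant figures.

Converting, Q̇_H = 2.720 kW = 2720 W, so COP_actual = Q̇_H/Ẇ = 2720/1010 = 2.693.
In absolute terms T_C = 288.48 K and T_H = 327.05 K, so ΔT = 38.57 K.
COP_Carnot = T_H/ΔT = 327.05/38.57 = 8.480.
η_II = COP_actual/COP_Carnot = 2.693/8.480 = 0.3176.

0.3176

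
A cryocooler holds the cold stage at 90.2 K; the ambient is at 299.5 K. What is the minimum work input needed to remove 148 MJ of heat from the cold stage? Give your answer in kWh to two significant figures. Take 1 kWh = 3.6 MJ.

The reservoir spacing is ΔT = 299.5 − 90.2 = 209.3 K.
The reversible limit is COP_R = T_C/ΔT = 0.4310, so W_min = Q_C/COP = Q_C·ΔT/T_C.
W_min = 148.0 × 209.3/90.20 = 343.4 MJ = 95.39 kWh.

95 kWh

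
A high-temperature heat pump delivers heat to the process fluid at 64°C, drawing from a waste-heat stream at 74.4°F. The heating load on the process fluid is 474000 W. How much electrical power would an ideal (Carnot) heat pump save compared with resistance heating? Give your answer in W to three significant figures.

In absolute terms T_C = 296.71 K and T_H = 337.15 K, so ΔT = 40.44 K.
COP_Carnot = T_H/ΔT = 337.15/40.44 = 8.336.
Resistance heating needs Ẇ_res = Q̇_H = 474000 W; the reversible heat pump needs only Ẇ_hp = Q̇_H/COP = 56860 W.
Saving = 474000 − 56860 = 417100 W.

417000 W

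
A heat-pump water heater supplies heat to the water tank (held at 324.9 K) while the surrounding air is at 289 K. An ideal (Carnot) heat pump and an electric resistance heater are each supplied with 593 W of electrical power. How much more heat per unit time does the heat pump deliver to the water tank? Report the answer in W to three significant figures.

4770 W

The reservoir spacing is ΔT = 324.9 − 289 = 35.90 K.
COP_Carnot = T_H/ΔT = 324.90/35.90 = 9.050.
The heat pump delivers Q̇_H = COP × Ẇ = 5367 W; the resistance heater delivers Ẇ = 593.0 W.
Extra = (COP − 1)·Ẇ = 4774 W.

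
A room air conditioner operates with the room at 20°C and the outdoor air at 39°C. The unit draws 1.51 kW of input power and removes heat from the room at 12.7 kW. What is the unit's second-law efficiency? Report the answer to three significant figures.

COP_actual = Q̇_C/Ẇ = 12.70/1.510 = 8.411.
In absolute terms T_C = 293.15 K and T_H = 312.15 K, so ΔT = 19.00 K.
COP_Carnot = T_C/ΔT = 293.15/19.00 = 15.43.
η_II = COP_actual/COP_Carnot = 8.411/15.43 = 0.5451.

0.545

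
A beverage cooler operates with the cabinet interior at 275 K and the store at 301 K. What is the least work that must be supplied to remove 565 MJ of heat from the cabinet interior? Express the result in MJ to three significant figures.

The reservoir spacing is ΔT = 301 − 275 = 26.00 K.
The reversible limit is COP_R = T_C/ΔT = 10.58, so W_min = Q_C/COP = Q_C·ΔT/T_C.
W_min = 565.0 × 26.00/275.00 = 53.42 MJ.

53.4 MJ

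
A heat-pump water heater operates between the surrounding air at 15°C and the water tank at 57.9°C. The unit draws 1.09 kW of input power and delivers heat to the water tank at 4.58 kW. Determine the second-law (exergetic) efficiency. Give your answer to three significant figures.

0.545

COP_actual = Q̇_H/Ẇ = 4.580/1.090 = 4.202.
In absolute terms T_C = 288.15 K and T_H = 331.05 K, so ΔT = 42.90 K.
COP_Carnot = T_H/ΔT = 331.05/42.90 = 7.717.
η_II = COP_actual/COP_Carnot = 4.202/7.717 = 0.5445.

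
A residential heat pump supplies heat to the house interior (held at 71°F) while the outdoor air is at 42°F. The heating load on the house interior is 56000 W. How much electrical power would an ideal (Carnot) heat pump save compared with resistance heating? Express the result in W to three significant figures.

52900 W

In absolute terms T_C = 278.71 K and T_H = 294.82 K, so ΔT = 16.11 K.
COP_Carnot = T_H/ΔT = 294.82/16.11 = 18.30.
Resistance heating needs Ẇ_res = Q̇_H = 56000 W; the reversible heat pump needs only Ẇ_hp = Q̇_H/COP = 3060 W.
Saving = 56000 − 3060 = 52940 W.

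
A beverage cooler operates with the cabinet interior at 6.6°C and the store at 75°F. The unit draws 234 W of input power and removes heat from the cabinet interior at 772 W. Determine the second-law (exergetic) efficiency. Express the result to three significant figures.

0.204

COP_actual = Q̇_C/Ẇ = 772.0/234.0 = 3.299.
In absolute terms T_C = 279.75 K and T_H = 297.04 K, so ΔT = 17.29 K.
COP_Carnot = T_C/ΔT = 279.75/17.29 = 16.18.
η_II = COP_actual/COP_Carnot = 3.299/16.18 = 0.2039.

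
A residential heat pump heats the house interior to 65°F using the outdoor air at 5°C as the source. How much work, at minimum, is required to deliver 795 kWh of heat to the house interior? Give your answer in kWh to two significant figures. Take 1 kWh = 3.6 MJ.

In absolute terms T_C = 278.15 K and T_H = 291.48 K, so ΔT = 13.33 K.
The reversible limit is COP_HP = T_H/ΔT = 21.86, so W_min = Q_H/COP = Q_H·ΔT/T_H.
W_min = 795.0 × 13.33/291.48 = 36.37 kWh.

36 kWh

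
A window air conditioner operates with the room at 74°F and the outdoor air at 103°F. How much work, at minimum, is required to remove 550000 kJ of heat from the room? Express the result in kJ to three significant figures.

In absolute terms T_C = 296.48 K and T_H = 312.59 K, so ΔT = 16.11 K.
The reversible limit is COP_R = T_C/ΔT = 18.40, so W_min = Q_C/COP = Q_C·ΔT/T_C.
W_min = 550000 × 16.11/296.48 = 29890 kJ.

29900 kJ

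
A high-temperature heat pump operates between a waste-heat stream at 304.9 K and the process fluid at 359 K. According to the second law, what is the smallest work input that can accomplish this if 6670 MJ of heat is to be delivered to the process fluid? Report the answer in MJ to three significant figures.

1010 MJ

The reservoir spacing is ΔT = 359 − 304.9 = 54.10 K.
The reversible limit is COP_HP = T_H/ΔT = 6.636, so W_min = Q_H/COP = Q_H·ΔT/T_H.
W_min = 6670 × 54.10/359.00 = 1005 MJ.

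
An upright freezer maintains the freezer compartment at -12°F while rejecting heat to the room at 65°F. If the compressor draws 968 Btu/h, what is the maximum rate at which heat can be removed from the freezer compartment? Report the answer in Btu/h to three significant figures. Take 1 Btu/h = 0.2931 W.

In absolute terms T_C = 248.71 K and T_H = 291.48 K, so ΔT = 42.78 K.
COP_Carnot = T_C/ΔT = 248.71/42.78 = 5.814.
Q̇_max = COP_Carnot × Ẇ = 5.814 × 968.0 Btu/h = 5628 Btu/h.

5630 Btu/h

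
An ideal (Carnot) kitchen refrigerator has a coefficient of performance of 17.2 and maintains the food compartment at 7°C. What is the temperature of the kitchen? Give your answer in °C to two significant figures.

23 °C

COP_R = T_C/(T_H − T_C) gives T_H − T_C = T_C/COP.
With T_C = 280.15 K, T_H = 280.15 × (1 + 1/17.2) = 296.44 K.
Converting, 296.44 K = 23.29°C.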